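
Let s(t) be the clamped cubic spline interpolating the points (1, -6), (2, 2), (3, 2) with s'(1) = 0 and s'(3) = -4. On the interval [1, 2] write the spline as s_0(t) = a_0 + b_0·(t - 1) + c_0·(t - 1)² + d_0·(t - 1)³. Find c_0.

17

Write M_i for s''(x_i). With h_i = 1, 1 and divided differences Δ_i = 8, 0, the continuity of s' gives the tridiagonal system
  1·M_0 + 4·M_1 + 1·M_2 = 6(Δ_1 - Δ_0) = -48
Clamped end conditions give two more equations: 2h_0·M_0 + h_0·M_1 = 6(Δ_0 - s'(1)) = 48 and h_1·M_1 + 2h_1·M_2 = 6(s'(3) - Δ_1) = -24.
Forward elimination and back-substitution give M_0 = 34, M_1 = -20, M_2 = -2.
On [1, 2], with s_0(t) = a_0 + b_0·(t - 1) + c_0·(t - 1)² + d_0·(t - 1)³: c_0 = M_0/2 = 17, d_0 = (M_1 - M_0)/(6h_0) = -9, b_0 = Δ_0 - h_0(2M_0 + M_1)/6 = 0.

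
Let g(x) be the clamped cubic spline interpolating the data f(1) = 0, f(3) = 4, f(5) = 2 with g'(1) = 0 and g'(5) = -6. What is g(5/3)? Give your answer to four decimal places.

0.7037

With m_i denoting the second derivative at x_i, h_i = 2, 2, and Δ_i = (y_(i+1) − y_i)/h_i = 2, -1:
  2·m_0 + 8·m_1 + 2·m_2 = 6(Δ_1 - Δ_0) = -18
Clamped end conditions give two more equations: 2h_0·m_0 + h_0·m_1 = 6(Δ_0 - g'(1)) = 12 and h_1·m_1 + 2h_1·m_2 = 6(g'(5) - Δ_1) = -30.
Forward elimination and back-substitution give m_0 = 15/4, m_1 = -3/2, m_2 = -27/4.
On [1, 3], g(x) = 0 + 0·(x - 1) + 15/8·(x - 1)² - 7/16·(x - 1)³.
With (x - 1) = 2/3: g(5/3) = 19/27.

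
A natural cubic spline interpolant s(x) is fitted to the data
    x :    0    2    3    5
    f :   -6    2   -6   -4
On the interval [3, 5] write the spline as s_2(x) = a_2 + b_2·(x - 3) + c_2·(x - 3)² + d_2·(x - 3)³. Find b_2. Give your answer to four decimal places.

Put σ_i = s'' at the i-th knot. Here h = (2, 1, 2) and Δ = (4, -8, 1), so the interior equations h_(i-1)·σ_(i-1) + 2(h_(i-1)+h_i)·σ_i + h_i·σ_(i+1) = 6(Δ_i − Δ_(i-1)) read
  2·σ_0 + 6·σ_1 + 1·σ_2 = 6(Δ_1 - Δ_0) = -72
  1·σ_1 + 6·σ_2 + 2·σ_3 = 6(Δ_2 - Δ_1) = 54
Natural end conditions: σ_0 = σ_3 = 0.
Solving the tridiagonal system: σ_0 = 0, σ_1 = -486/35, σ_2 = 396/35, σ_3 = 0.
On [3, 5], with s_2(x) = a_2 + b_2·(x - 3) + c_2·(x - 3)² + d_2·(x - 3)³: c_2 = σ_2/2 = 198/35, d_2 = (σ_3 - σ_2)/(6h_2) = -33/35, b_2 = Δ_2 - h_2(2σ_2 + σ_3)/6 = -229/35.

-6.5429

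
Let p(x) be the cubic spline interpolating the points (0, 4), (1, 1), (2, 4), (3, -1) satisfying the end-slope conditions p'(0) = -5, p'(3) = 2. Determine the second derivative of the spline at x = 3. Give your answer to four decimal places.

With σ_i denoting the second derivative at x_i, h_i = 1, 1, 1, and Δ_i = (y_(i+1) − y_i)/h_i = -3, 3, -5:
  1·σ_0 + 4·σ_1 + 1·σ_2 = 6(Δ_1 - Δ_0) = 36
  1·σ_1 + 4·σ_2 + 1·σ_3 = 6(Δ_2 - Δ_1) = -48
Clamped end conditions give two more equations: 2h_0·σ_0 + h_0·σ_1 = 6(Δ_0 - p'(0)) = 12 and h_2·σ_2 + 2h_2·σ_3 = 6(p'(3) - Δ_2) = 42.
Solving the tridiagonal system: σ_0 = -26/15, σ_1 = 232/15, σ_2 = -362/15, σ_3 = 496/15.

33.0667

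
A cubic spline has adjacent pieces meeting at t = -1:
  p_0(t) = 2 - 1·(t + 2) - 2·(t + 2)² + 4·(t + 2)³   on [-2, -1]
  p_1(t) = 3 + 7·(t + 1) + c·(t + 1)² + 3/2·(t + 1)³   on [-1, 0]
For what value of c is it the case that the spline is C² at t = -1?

p_0''(t) = -4 + 24·(t + 2), so p_0''(-1) = 20. On the right, p_1''(-1) = 2c, so c = 10.

10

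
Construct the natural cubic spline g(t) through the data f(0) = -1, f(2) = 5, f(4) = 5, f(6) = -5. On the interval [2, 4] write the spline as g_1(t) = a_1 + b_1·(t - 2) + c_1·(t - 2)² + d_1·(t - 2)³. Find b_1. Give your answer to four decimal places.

2.0667

Write M_i for g''(x_i). With h_i = 2, 2, 2 and divided differences Δ_i = 3, 0, -5, the continuity of g' gives the tridiagonal system
  2·M_0 + 8·M_1 + 2·M_2 = 6(Δ_1 - Δ_0) = -18
  2·M_1 + 8·M_2 + 2·M_3 = 6(Δ_2 - Δ_1) = -30
Natural end conditions: M_0 = M_3 = 0.
Solving: M_0 = 0, M_1 = -7/5, M_2 = -17/5, M_3 = 0.
On [2, 4], with g_1(t) = a_1 + b_1·(t - 2) + c_1·(t - 2)² + d_1·(t - 2)³: c_1 = M_1/2 = -7/10, d_1 = (M_2 - M_1)/(6h_1) = -1/6, b_1 = Δ_1 - h_1(2M_1 + M_2)/6 = 31/15.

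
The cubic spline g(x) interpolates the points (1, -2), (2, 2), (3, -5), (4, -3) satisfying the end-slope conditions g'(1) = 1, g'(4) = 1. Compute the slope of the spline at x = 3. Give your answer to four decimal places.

Let M_i = g''(x_i). Step sizes h_i = 1, 1, 1; slopes of the chords Δ_i = (y_(i+1) - y_i)/h_i = 4, -7, 2.
  1·M_0 + 4·M_1 + 1·M_2 = 6(Δ_1 - Δ_0) = -66
  1·M_1 + 4·M_2 + 1·M_3 = 6(Δ_2 - Δ_1) = 54
Clamped end conditions give two more equations: 2h_0·M_0 + h_0·M_1 = 6(Δ_0 - g'(1)) = 18 and h_2·M_2 + 2h_2·M_3 = 6(g'(4) - Δ_2) = -6.
Forward elimination and back-substitution give M_0 = 116/5, M_1 = -142/5, M_2 = 122/5, M_3 = -76/5.
On [3, 4], g'(x) = b_2 + 2c_2·(x - 3) + 3d_2·(x - 3)² with b_2 = Δ_2 - h_2(2M_2 + M_3)/6 = -18/5, c_2 = M_2/2 = 61/5, d_2 = (M_3 - M_2)/(6h_2) = -33/5. So g'(3) = -18/5.

-3.6000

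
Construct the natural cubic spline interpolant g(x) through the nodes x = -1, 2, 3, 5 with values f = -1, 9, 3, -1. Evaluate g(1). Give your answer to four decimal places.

Put m_i = g'' at the i-th knot. Here h = (3, 1, 2) and Δ = (10/3, -6, -2), so the interior equations h_(i-1)·m_(i-1) + 2(h_(i-1)+h_i)·m_i + h_i·m_(i+1) = 6(Δ_i − Δ_(i-1)) read
  3·m_0 + 8·m_1 + 1·m_2 = 6(Δ_1 - Δ_0) = -56
  1·m_1 + 6·m_2 + 2·m_3 = 6(Δ_2 - Δ_1) = 24
Natural end conditions: m_0 = m_3 = 0.
Solving: m_0 = 0, m_1 = -360/47, m_2 = 248/47, m_3 = 0.
On [-1, 2], g(x) = -1 + 1010/141·(x + 1) + 0·(x + 1)² - 20/47·(x + 1)³.
With (x + 1) = 2: g(1) = 1399/141.

9.9220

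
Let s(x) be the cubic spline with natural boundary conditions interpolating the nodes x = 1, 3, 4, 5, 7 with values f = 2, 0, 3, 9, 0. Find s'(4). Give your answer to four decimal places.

With σ_i denoting the second derivative at x_i, h_i = 2, 1, 1, 2, and Δ_i = (y_(i+1) − y_i)/h_i = -1, 3, 6, -9/2:
  2·σ_0 + 6·σ_1 + 1·σ_2 = 6(Δ_1 - Δ_0) = 24
  1·σ_1 + 4·σ_2 + 1·σ_3 = 6(Δ_2 - Δ_1) = 18
  1·σ_2 + 6·σ_3 + 2·σ_4 = 6(Δ_3 - Δ_2) = -63
Natural end conditions: σ_0 = σ_4 = 0.
Forward elimination and back-substitution give σ_0 = 0, σ_1 = 127/44, σ_2 = 147/22, σ_3 = -511/44, σ_4 = 0.
On [4, 5], s'(x) = b_2 + 2c_2·(x - 4) + 3d_2·(x - 4)² with b_2 = Δ_2 - h_2(2σ_2 + σ_3)/6 = 137/24, c_2 = σ_2/2 = 147/44, d_2 = (σ_3 - σ_2)/(6h_2) = -805/264. So s'(4) = 137/24.

5.7083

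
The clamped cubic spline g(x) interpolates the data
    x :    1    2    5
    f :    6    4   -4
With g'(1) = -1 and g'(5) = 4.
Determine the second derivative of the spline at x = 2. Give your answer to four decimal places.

-3.5000

Let M_i = g''(x_i). Step sizes h_i = 1, 3; slopes of the chords Δ_i = (y_(i+1) - y_i)/h_i = -2, -8/3.
  1·M_0 + 8·M_1 + 3·M_2 = 6(Δ_1 - Δ_0) = -4
Clamped end conditions give two more equations: 2h_0·M_0 + h_0·M_1 = 6(Δ_0 - g'(1)) = -6 and h_1·M_1 + 2h_1·M_2 = 6(g'(5) - Δ_1) = 40.
Forward elimination and back-substitution give M_0 = -5/4, M_1 = -7/2, M_2 = 101/12.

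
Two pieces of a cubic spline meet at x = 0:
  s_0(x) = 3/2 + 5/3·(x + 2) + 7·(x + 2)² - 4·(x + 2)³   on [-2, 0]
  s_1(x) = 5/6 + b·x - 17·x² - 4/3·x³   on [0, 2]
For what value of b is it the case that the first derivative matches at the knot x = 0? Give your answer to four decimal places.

s_0'(x) = 5/3 + 14·(x + 2) - 12·(x + 2)², so s_0'(0) = -55/3. On the right, s_1'(0) = b, so b = -55/3.

-18.3333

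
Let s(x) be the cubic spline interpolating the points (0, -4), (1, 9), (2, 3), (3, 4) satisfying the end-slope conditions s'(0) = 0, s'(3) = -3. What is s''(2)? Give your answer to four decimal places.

Put m_i = s'' at the i-th knot. Here h = (1, 1, 1) and Δ = (13, -6, 1), so the interior equations h_(i-1)·m_(i-1) + 2(h_(i-1)+h_i)·m_i + h_i·m_(i+1) = 6(Δ_i − Δ_(i-1)) read
  1·m_0 + 4·m_1 + 1·m_2 = 6(Δ_1 - Δ_0) = -114
  1·m_1 + 4·m_2 + 1·m_3 = 6(Δ_2 - Δ_1) = 42
Clamped end conditions give two more equations: 2h_0·m_0 + h_0·m_1 = 6(Δ_0 - s'(0)) = 78 and h_2·m_2 + 2h_2·m_3 = 6(s'(3) - Δ_2) = -24.
Hence m_0 = 326/5, m_1 = -262/5, m_2 = 152/5, m_3 = -136/5.

30.4000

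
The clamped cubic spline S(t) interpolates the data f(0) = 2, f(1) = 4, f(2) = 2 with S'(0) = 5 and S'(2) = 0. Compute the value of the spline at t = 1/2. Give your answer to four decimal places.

Write M_i for S''(x_i). With h_i = 1, 1 and divided differences Δ_i = 2, -2, the continuity of S' gives the tridiagonal system
  1·M_0 + 4·M_1 + 1·M_2 = 6(Δ_1 - Δ_0) = -24
Clamped end conditions give two more equations: 2h_0·M_0 + h_0·M_1 = 6(Δ_0 - S'(0)) = -18 and h_1·M_1 + 2h_1·M_2 = 6(S'(2) - Δ_1) = 12.
Solving: M_0 = -11/2, M_1 = -7, M_2 = 19/2.
On [0, 1], S(t) = 2 + 5·t - 11/4·t² - 1/4·t³.
With t = 1/2: S(1/2) = 121/32.

3.7813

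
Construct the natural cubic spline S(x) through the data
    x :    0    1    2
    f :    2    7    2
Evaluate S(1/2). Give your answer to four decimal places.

Write m_i for S''(x_i). With h_i = 1, 1 and divided differences Δ_i = 5, -5, the continuity of S' gives the tridiagonal system
  1·m_0 + 4·m_1 + 1·m_2 = 6(Δ_1 - Δ_0) = -60
Natural end conditions: m_0 = m_2 = 0.
Hence m_0 = 0, m_1 = -15, m_2 = 0.
On [0, 1], S(x) = 2 + 15/2·x + 0·x² - 5/2·x³.
With x = 1/2: S(1/2) = 87/16.

5.4375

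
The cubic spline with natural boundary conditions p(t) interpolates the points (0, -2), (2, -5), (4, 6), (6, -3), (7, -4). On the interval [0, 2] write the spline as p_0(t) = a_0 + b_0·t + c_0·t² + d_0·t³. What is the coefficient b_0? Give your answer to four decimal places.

Let σ_i = p''(x_i). Step sizes h_i = 2, 2, 2, 1; slopes of the chords Δ_i = (y_(i+1) - y_i)/h_i = -3/2, 11/2, -9/2, -1.
  2·σ_0 + 8·σ_1 + 2·σ_2 = 6(Δ_1 - Δ_0) = 42
  2·σ_1 + 8·σ_2 + 2·σ_3 = 6(Δ_2 - Δ_1) = -60
  2·σ_2 + 6·σ_3 + 1·σ_4 = 6(Δ_3 - Δ_2) = 21
Natural end conditions: σ_0 = σ_4 = 0.
Hence σ_0 = 0, σ_1 = 663/82, σ_2 = -465/41, σ_3 = 597/82, σ_4 = 0.
On [0, 2], with p_0(t) = a_0 + b_0·t + c_0·t² + d_0·t³: c_0 = σ_0/2 = 0, d_0 = (σ_1 - σ_0)/(6h_0) = 221/328, b_0 = Δ_0 - h_0(2σ_0 + σ_1)/6 = -172/41.

-4.1951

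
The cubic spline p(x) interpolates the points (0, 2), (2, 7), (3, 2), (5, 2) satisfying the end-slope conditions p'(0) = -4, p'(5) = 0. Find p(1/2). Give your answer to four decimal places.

1.8057

With M_i denoting the second derivative at x_i, h_i = 2, 1, 2, and Δ_i = (y_(i+1) − y_i)/h_i = 5/2, -5, 0:
  2·M_0 + 6·M_1 + 1·M_2 = 6(Δ_1 - Δ_0) = -45
  1·M_1 + 6·M_2 + 2·M_3 = 6(Δ_2 - Δ_1) = 30
Clamped end conditions give two more equations: 2h_0·M_0 + h_0·M_1 = 6(Δ_0 - p'(0)) = 39 and h_2·M_2 + 2h_2·M_3 = 6(p'(5) - Δ_2) = 0.
Forward elimination and back-substitution give M_0 = 547/32, M_1 = -235/16, M_2 = 143/16, M_3 = -143/32.
On [0, 2], p(x) = 2 - 4·x + 547/64·x² - 339/128·x³.
With x = 1/2: p(1/2) = 1849/1024.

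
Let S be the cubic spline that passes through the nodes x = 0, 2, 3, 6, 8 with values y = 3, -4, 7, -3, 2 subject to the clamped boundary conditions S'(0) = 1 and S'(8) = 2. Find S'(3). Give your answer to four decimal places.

With m_i denoting the second derivative at x_i, h_i = 2, 1, 3, 2, and Δ_i = (y_(i+1) − y_i)/h_i = -7/2, 11, -10/3, 5/2:
  2·m_0 + 6·m_1 + 1·m_2 = 6(Δ_1 - Δ_0) = 87
  1·m_1 + 8·m_2 + 3·m_3 = 6(Δ_2 - Δ_1) = -86
  3·m_2 + 10·m_3 + 2·m_4 = 6(Δ_3 - Δ_2) = 35
Clamped end conditions give two more equations: 2h_0·m_0 + h_0·m_1 = 6(Δ_0 - S'(0)) = -27 and h_3·m_3 + 2h_3·m_4 = 6(S'(8) - Δ_3) = -3.
Solving: m_0 = -1891/102, m_1 = 2405/102, m_2 = -887/51, m_3 = 335/34, m_4 = -193/34.
On [3, 6], S'(x) = b_2 + 2c_2·(x - 3) + 3d_2·(x - 3)² with b_2 = Δ_2 - h_2(2m_2 + m_3)/6 = 621/68, c_2 = m_2/2 = -887/102, d_2 = (m_3 - m_2)/(6h_2) = 2779/1836. So S'(3) = 621/68.

9.1324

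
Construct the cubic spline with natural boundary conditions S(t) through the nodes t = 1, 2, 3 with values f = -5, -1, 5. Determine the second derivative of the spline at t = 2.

Put M_i = S'' at the i-th knot. Here h = (1, 1) and Δ = (4, 6), so the interior equations h_(i-1)·M_(i-1) + 2(h_(i-1)+h_i)·M_i + h_i·M_(i+1) = 6(Δ_i − Δ_(i-1)) read
  1·M_0 + 4·M_1 + 1·M_2 = 6(Δ_1 - Δ_0) = 12
Natural end conditions: M_0 = M_2 = 0.
Solving: M_0 = 0, M_1 = 3, M_2 = 0.

3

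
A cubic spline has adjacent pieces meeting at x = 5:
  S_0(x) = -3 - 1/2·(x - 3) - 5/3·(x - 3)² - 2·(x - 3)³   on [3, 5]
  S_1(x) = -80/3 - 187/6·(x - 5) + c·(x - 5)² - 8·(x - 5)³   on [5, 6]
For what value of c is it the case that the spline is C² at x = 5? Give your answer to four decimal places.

S_0''(x) = -10/3 - 12·(x - 3), so S_0''(5) = -82/3. On the right, S_1''(5) = 2c, so c = -41/3.

-13.6667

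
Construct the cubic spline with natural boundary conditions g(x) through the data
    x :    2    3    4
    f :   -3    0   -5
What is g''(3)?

-12

Write m_i for g''(x_i). With h_i = 1, 1 and divided differences Δ_i = 3, -5, the continuity of g' gives the tridiagonal system
  1·m_0 + 4·m_1 + 1·m_2 = 6(Δ_1 - Δ_0) = -48
Natural end conditions: m_0 = m_2 = 0.
Solving the tridiagonal system: m_0 = 0, m_1 = -12, m_2 = 0.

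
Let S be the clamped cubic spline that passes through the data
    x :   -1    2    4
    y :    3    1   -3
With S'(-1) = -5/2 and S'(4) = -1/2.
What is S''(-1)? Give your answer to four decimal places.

3.0333

With σ_i denoting the second derivative at x_i, h_i = 3, 2, and Δ_i = (y_(i+1) − y_i)/h_i = -2/3, -2:
  3·σ_0 + 10·σ_1 + 2·σ_2 = 6(Δ_1 - Δ_0) = -8
Clamped end conditions give two more equations: 2h_0·σ_0 + h_0·σ_1 = 6(Δ_0 - S'(-1)) = 11 and h_1·σ_1 + 2h_1·σ_2 = 6(S'(4) - Δ_1) = 9.
Hence σ_0 = 91/30, σ_1 = -12/5, σ_2 = 69/20.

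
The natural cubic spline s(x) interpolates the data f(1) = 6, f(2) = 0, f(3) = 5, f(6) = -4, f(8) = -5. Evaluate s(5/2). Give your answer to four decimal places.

Write m_i for s''(x_i). With h_i = 1, 1, 3, 2 and divided differences Δ_i = -6, 5, -3, -1/2, the continuity of s' gives the tridiagonal system
  1·m_0 + 4·m_1 + 1·m_2 = 6(Δ_1 - Δ_0) = 66
  1·m_1 + 8·m_2 + 3·m_3 = 6(Δ_2 - Δ_1) = -48
  3·m_2 + 10·m_3 + 2·m_4 = 6(Δ_3 - Δ_2) = 15
Natural end conditions: m_0 = m_4 = 0.
Forward elimination and back-substitution give m_0 = 0, m_1 = 5211/274, m_2 = -1380/137, m_3 = 1239/274, m_4 = 0.
On [2, 3], s(x) = 0 + 93/274·(x - 2) + 5211/548·(x - 2)² - 2657/548·(x - 2)³.
With (x - 2) = 1/2: s(5/2) = 8509/4384.

1.9409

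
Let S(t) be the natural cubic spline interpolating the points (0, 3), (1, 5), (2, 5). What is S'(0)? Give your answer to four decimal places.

Write σ_i for S''(x_i). With h_i = 1, 1 and divided differences Δ_i = 2, 0, the continuity of S' gives the tridiagonal system
  1·σ_0 + 4·σ_1 + 1·σ_2 = 6(Δ_1 - Δ_0) = -12
Natural end conditions: σ_0 = σ_2 = 0.
Solving the tridiagonal system: σ_0 = 0, σ_1 = -3, σ_2 = 0.
On [0, 1], S'(t) = b_0 + 2c_0·t + 3d_0·t² with b_0 = Δ_0 - h_0(2σ_0 + σ_1)/6 = 5/2, c_0 = σ_0/2 = 0, d_0 = (σ_1 - σ_0)/(6h_0) = -1/2. So S'(0) = 5/2.

2.5000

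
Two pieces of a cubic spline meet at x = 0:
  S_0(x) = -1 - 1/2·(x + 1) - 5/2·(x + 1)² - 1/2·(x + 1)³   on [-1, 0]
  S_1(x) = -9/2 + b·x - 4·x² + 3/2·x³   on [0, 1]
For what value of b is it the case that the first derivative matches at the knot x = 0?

-7

S_0'(x) = -1/2 - 5·(x + 1) - 3/2·(x + 1)², so S_0'(0) = -7. On the right, S_1'(0) = b, so b = -7.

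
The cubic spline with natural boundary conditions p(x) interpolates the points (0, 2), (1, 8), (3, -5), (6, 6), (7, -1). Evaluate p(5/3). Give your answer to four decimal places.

5.2089

Write σ_i for p''(x_i). With h_i = 1, 2, 3, 1 and divided differences Δ_i = 6, -13/2, 11/3, -7, the continuity of p' gives the tridiagonal system
  1·σ_0 + 6·σ_1 + 2·σ_2 = 6(Δ_1 - Δ_0) = -75
  2·σ_1 + 10·σ_2 + 3·σ_3 = 6(Δ_2 - Δ_1) = 61
  3·σ_2 + 8·σ_3 + 1·σ_4 = 6(Δ_3 - Δ_2) = -64
Natural end conditions: σ_0 = σ_4 = 0.
Solving the tridiagonal system: σ_0 = 0, σ_1 = -6685/394, σ_2 = 2640/197, σ_3 = -2566/197, σ_4 = 0.
On [1, 3], p(x) = 8 + 407/1182·(x - 1) - 6685/788·(x - 1)² + 11965/4728·(x - 1)³.
With (x - 1) = 2/3: p(5/3) = 83119/15957.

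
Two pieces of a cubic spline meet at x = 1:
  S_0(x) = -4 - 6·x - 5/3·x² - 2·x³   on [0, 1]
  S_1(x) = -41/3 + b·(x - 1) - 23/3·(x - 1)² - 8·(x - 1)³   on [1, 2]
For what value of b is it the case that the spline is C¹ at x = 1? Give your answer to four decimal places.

-15.3333

S_0'(x) = -6 - 10/3·x - 6·x², so S_0'(1) = -46/3. On the right, S_1'(1) = b, so b = -46/3.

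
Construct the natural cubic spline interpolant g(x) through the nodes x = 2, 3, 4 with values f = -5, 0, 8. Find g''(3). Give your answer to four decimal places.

Write σ_i for g''(x_i). With h_i = 1, 1 and divided differences Δ_i = 5, 8, the continuity of g' gives the tridiagonal system
  1·σ_0 + 4·σ_1 + 1·σ_2 = 6(Δ_1 - Δ_0) = 18
Natural end conditions: σ_0 = σ_2 = 0.
Hence σ_0 = 0, σ_1 = 9/2, σ_2 = 0.

4.5000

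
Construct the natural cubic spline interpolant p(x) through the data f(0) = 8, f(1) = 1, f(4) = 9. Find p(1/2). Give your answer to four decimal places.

4.0469

With M_i denoting the second derivative at x_i, h_i = 1, 3, and Δ_i = (y_(i+1) − y_i)/h_i = -7, 8/3:
  1·M_0 + 8·M_1 + 3·M_2 = 6(Δ_1 - Δ_0) = 58
Natural end conditions: M_0 = M_2 = 0.
Hence M_0 = 0, M_1 = 29/4, M_2 = 0.
On [0, 1], p(x) = 8 - 197/24·x + 0·x² + 29/24·x³.
With x = 1/2: p(1/2) = 259/64.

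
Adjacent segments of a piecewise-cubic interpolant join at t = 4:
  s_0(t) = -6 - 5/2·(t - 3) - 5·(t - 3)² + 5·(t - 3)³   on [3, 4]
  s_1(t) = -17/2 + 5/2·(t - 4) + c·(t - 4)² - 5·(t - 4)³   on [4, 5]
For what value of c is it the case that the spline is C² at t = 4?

s_0''(t) = -10 + 30·(t - 3), so s_0''(4) = 20. On the right, s_1''(4) = 2c, so c = 10.

10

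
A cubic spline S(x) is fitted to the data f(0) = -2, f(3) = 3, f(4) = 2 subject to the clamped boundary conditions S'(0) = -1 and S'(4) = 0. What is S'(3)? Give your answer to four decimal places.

Put M_i = S'' at the i-th knot. Here h = (3, 1) and Δ = (5/3, -1), so the interior equations h_(i-1)·M_(i-1) + 2(h_(i-1)+h_i)·M_i + h_i·M_(i+1) = 6(Δ_i − Δ_(i-1)) read
  3·M_0 + 8·M_1 + 1·M_2 = 6(Δ_1 - Δ_0) = -16
Clamped end conditions give two more equations: 2h_0·M_0 + h_0·M_1 = 6(Δ_0 - S'(0)) = 16 and h_1·M_1 + 2h_1·M_2 = 6(S'(4) - Δ_1) = 6.
Hence M_0 = 59/12, M_1 = -9/2, M_2 = 21/4.
On [3, 4], S'(x) = b_1 + 2c_1·(x - 3) + 3d_1·(x - 3)² with b_1 = Δ_1 - h_1(2M_1 + M_2)/6 = -3/8, c_1 = M_1/2 = -9/4, d_1 = (M_2 - M_1)/(6h_1) = 13/8. So S'(3) = -3/8.

-0.3750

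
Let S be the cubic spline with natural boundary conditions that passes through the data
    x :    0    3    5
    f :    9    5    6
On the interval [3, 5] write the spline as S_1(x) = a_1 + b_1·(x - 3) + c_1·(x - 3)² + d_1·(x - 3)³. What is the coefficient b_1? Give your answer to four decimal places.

Write M_i for S''(x_i). With h_i = 3, 2 and divided differences Δ_i = -4/3, 1/2, the continuity of S' gives the tridiagonal system
  3·M_0 + 10·M_1 + 2·M_2 = 6(Δ_1 - Δ_0) = 11
Natural end conditions: M_0 = M_2 = 0.
Solving: M_0 = 0, M_1 = 11/10, M_2 = 0.
On [3, 5], with S_1(x) = a_1 + b_1·(x - 3) + c_1·(x - 3)² + d_1·(x - 3)³: c_1 = M_1/2 = 11/20, d_1 = (M_2 - M_1)/(6h_1) = -11/120, b_1 = Δ_1 - h_1(2M_1 + M_2)/6 = -7/30.

-0.2333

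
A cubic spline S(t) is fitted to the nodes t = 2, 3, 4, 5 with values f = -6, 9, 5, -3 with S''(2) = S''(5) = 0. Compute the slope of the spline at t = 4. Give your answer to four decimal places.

Write M_i for S''(x_i). With h_i = 1, 1, 1 and divided differences Δ_i = 15, -4, -8, the continuity of S' gives the tridiagonal system
  1·M_0 + 4·M_1 + 1·M_2 = 6(Δ_1 - Δ_0) = -114
  1·M_1 + 4·M_2 + 1·M_3 = 6(Δ_2 - Δ_1) = -24
Natural end conditions: M_0 = M_3 = 0.
Forward elimination and back-substitution give M_0 = 0, M_1 = -144/5, M_2 = 6/5, M_3 = 0.
On [4, 5], S'(t) = b_2 + 2c_2·(t - 4) + 3d_2·(t - 4)² with b_2 = Δ_2 - h_2(2M_2 + M_3)/6 = -42/5, c_2 = M_2/2 = 3/5, d_2 = (M_3 - M_2)/(6h_2) = -1/5. So S'(4) = -42/5.

-8.4000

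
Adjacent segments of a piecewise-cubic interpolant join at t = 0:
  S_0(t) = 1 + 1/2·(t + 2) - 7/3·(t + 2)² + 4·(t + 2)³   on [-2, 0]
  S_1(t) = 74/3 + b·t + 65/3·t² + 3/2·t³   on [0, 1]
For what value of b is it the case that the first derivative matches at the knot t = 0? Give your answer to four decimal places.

39.1667

S_0'(t) = 1/2 - 14/3·(t + 2) + 12·(t + 2)², so S_0'(0) = 235/6. On the right, S_1'(0) = b, so b = 235/6.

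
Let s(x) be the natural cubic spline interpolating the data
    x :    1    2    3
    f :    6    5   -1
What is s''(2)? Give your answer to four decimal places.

-7.5000

With m_i denoting the second derivative at x_i, h_i = 1, 1, and Δ_i = (y_(i+1) − y_i)/h_i = -1, -6:
  1·m_0 + 4·m_1 + 1·m_2 = 6(Δ_1 - Δ_0) = -30
Natural end conditions: m_0 = m_2 = 0.
Hence m_0 = 0, m_1 = -15/2, m_2 = 0.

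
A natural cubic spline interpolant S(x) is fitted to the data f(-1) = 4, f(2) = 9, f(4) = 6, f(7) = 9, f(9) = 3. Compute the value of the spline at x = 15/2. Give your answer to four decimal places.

Let σ_i = S''(x_i). Step sizes h_i = 3, 2, 3, 2; slopes of the chords Δ_i = (y_(i+1) - y_i)/h_i = 5/3, -3/2, 1, -3.
  3·σ_0 + 10·σ_1 + 2·σ_2 = 6(Δ_1 - Δ_0) = -19
  2·σ_1 + 10·σ_2 + 3·σ_3 = 6(Δ_2 - Δ_1) = 15
  3·σ_2 + 10·σ_3 + 2·σ_4 = 6(Δ_3 - Δ_2) = -24
Natural end conditions: σ_0 = σ_4 = 0.
Solving the tridiagonal system: σ_0 = 0, σ_1 = -2173/870, σ_2 = 260/87, σ_3 = -478/145, σ_4 = 0.
On [7, 9], S(x) = 9 - 349/435·(x - 7) - 239/145·(x - 7)² + 239/870·(x - 7)³.
With (x - 7) = 1/2: S(15/2) = 19073/2320.

8.2211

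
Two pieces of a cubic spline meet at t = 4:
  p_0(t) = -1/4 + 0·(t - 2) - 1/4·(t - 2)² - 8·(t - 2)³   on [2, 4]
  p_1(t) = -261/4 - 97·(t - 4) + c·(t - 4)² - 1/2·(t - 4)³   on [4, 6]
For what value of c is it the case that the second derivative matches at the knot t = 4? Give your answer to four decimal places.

p_0''(t) = -1/2 - 48·(t - 2), so p_0''(4) = -193/2. On the right, p_1''(4) = 2c, so c = -193/4.

-48.2500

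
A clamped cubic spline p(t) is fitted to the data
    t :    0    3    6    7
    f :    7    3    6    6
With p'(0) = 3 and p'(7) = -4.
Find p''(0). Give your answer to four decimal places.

Let m_i = p''(x_i). Step sizes h_i = 3, 3, 1; slopes of the chords Δ_i = (y_(i+1) - y_i)/h_i = -4/3, 1, 0.
  3·m_0 + 12·m_1 + 3·m_2 = 6(Δ_1 - Δ_0) = 14
  3·m_1 + 8·m_2 + 1·m_3 = 6(Δ_2 - Δ_1) = -6
Clamped end conditions give two more equations: 2h_0·m_0 + h_0·m_1 = 6(Δ_0 - p'(0)) = -26 and h_2·m_2 + 2h_2·m_3 = 6(p'(7) - Δ_2) = -24.
Solving the tridiagonal system: m_0 = -526/93, m_1 = 82/31, m_2 = -8/31, m_3 = -368/31.

-5.6559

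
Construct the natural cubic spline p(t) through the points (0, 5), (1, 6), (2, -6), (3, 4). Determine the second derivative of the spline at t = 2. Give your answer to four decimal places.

40.4000

With M_i denoting the second derivative at x_i, h_i = 1, 1, 1, and Δ_i = (y_(i+1) − y_i)/h_i = 1, -12, 10:
  1·M_0 + 4·M_1 + 1·M_2 = 6(Δ_1 - Δ_0) = -78
  1·M_1 + 4·M_2 + 1·M_3 = 6(Δ_2 - Δ_1) = 132
Natural end conditions: M_0 = M_3 = 0.
Solving the tridiagonal system: M_0 = 0, M_1 = -148/5, M_2 = 202/5, M_3 = 0.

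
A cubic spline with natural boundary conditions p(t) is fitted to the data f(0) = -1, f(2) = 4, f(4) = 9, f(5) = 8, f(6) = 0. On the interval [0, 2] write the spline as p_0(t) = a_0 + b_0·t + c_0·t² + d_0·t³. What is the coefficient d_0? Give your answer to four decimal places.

0.0417

Write σ_i for p''(x_i). With h_i = 2, 2, 1, 1 and divided differences Δ_i = 5/2, 5/2, -1, -8, the continuity of p' gives the tridiagonal system
  2·σ_0 + 8·σ_1 + 2·σ_2 = 6(Δ_1 - Δ_0) = 0
  2·σ_1 + 6·σ_2 + 1·σ_3 = 6(Δ_2 - Δ_1) = -21
  1·σ_2 + 4·σ_3 + 1·σ_4 = 6(Δ_3 - Δ_2) = -42
Natural end conditions: σ_0 = σ_4 = 0.
Solving the tridiagonal system: σ_0 = 0, σ_1 = 1/2, σ_2 = -2, σ_3 = -10, σ_4 = 0.
On [0, 2], with p_0(t) = a_0 + b_0·t + c_0·t² + d_0·t³: c_0 = σ_0/2 = 0, d_0 = (σ_1 - σ_0)/(6h_0) = 1/24, b_0 = Δ_0 - h_0(2σ_0 + σ_1)/6 = 7/3.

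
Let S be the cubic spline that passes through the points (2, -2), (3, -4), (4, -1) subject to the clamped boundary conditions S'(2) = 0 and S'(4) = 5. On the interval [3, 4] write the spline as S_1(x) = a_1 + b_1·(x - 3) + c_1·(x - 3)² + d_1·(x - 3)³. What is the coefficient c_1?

5

Let M_i = S''(x_i). Step sizes h_i = 1, 1; slopes of the chords Δ_i = (y_(i+1) - y_i)/h_i = -2, 3.
  1·M_0 + 4·M_1 + 1·M_2 = 6(Δ_1 - Δ_0) = 30
Clamped end conditions give two more equations: 2h_0·M_0 + h_0·M_1 = 6(Δ_0 - S'(2)) = -12 and h_1·M_1 + 2h_1·M_2 = 6(S'(4) - Δ_1) = 12.
Hence M_0 = -11, M_1 = 10, M_2 = 1.
On [3, 4], with S_1(x) = a_1 + b_1·(x - 3) + c_1·(x - 3)² + d_1·(x - 3)³: c_1 = M_1/2 = 5, d_1 = (M_2 - M_1)/(6h_1) = -3/2, b_1 = Δ_1 - h_1(2M_1 + M_2)/6 = -1/2.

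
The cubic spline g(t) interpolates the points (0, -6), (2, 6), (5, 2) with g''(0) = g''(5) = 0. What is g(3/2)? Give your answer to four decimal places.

3.9625

Write M_i for g''(x_i). With h_i = 2, 3 and divided differences Δ_i = 6, -4/3, the continuity of g' gives the tridiagonal system
  2·M_0 + 10·M_1 + 3·M_2 = 6(Δ_1 - Δ_0) = -44
Natural end conditions: M_0 = M_2 = 0.
Hence M_0 = 0, M_1 = -22/5, M_2 = 0.
On [0, 2], g(t) = -6 + 112/15·t + 0·t² - 11/30·t³.
With t = 3/2: g(3/2) = 317/80.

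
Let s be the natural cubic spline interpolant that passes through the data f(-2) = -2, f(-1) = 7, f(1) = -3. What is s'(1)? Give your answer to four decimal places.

-9.6667

With M_i denoting the second derivative at x_i, h_i = 1, 2, and Δ_i = (y_(i+1) − y_i)/h_i = 9, -5:
  1·M_0 + 6·M_1 + 2·M_2 = 6(Δ_1 - Δ_0) = -84
Natural end conditions: M_0 = M_2 = 0.
Hence M_0 = 0, M_1 = -14, M_2 = 0.
On [-1, 1], s'(x) = b_1 + 2c_1·(x + 1) + 3d_1·(x + 1)² with b_1 = Δ_1 - h_1(2M_1 + M_2)/6 = 13/3, c_1 = M_1/2 = -7, d_1 = (M_2 - M_1)/(6h_1) = 7/6. So s'(1) = -29/3.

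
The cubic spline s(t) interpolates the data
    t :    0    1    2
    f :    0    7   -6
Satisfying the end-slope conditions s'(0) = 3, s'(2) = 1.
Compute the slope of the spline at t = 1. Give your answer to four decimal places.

-5.5000

Write σ_i for s''(x_i). With h_i = 1, 1 and divided differences Δ_i = 7, -13, the continuity of s' gives the tridiagonal system
  1·σ_0 + 4·σ_1 + 1·σ_2 = 6(Δ_1 - Δ_0) = -120
Clamped end conditions give two more equations: 2h_0·σ_0 + h_0·σ_1 = 6(Δ_0 - s'(0)) = 24 and h_1·σ_1 + 2h_1·σ_2 = 6(s'(2) - Δ_1) = 84.
Solving: σ_0 = 41, σ_1 = -58, σ_2 = 71.
On [1, 2], s'(t) = b_1 + 2c_1·(t - 1) + 3d_1·(t - 1)² with b_1 = Δ_1 - h_1(2σ_1 + σ_2)/6 = -11/2, c_1 = σ_1/2 = -29, d_1 = (σ_2 - σ_1)/(6h_1) = 43/2. So s'(1) = -11/2.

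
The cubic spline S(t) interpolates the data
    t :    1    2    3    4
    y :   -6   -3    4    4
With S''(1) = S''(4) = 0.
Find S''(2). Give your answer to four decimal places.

9.2000

Let M_i = S''(x_i). Step sizes h_i = 1, 1, 1; slopes of the chords Δ_i = (y_(i+1) - y_i)/h_i = 3, 7, 0.
  1·M_0 + 4·M_1 + 1·M_2 = 6(Δ_1 - Δ_0) = 24
  1·M_1 + 4·M_2 + 1·M_3 = 6(Δ_2 - Δ_1) = -42
Natural end conditions: M_0 = M_3 = 0.
Solving the tridiagonal system: M_0 = 0, M_1 = 46/5, M_2 = -64/5, M_3 = 0.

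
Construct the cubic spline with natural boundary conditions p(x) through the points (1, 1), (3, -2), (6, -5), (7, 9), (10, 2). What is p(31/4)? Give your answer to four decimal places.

14.1733

With m_i denoting the second derivative at x_i, h_i = 2, 3, 1, 3, and Δ_i = (y_(i+1) − y_i)/h_i = -3/2, -1, 14, -7/3:
  2·m_0 + 10·m_1 + 3·m_2 = 6(Δ_1 - Δ_0) = 3
  3·m_1 + 8·m_2 + 1·m_3 = 6(Δ_2 - Δ_1) = 90
  1·m_2 + 8·m_3 + 3·m_4 = 6(Δ_3 - Δ_2) = -98
Natural end conditions: m_0 = m_4 = 0.
Hence m_0 = 0, m_1 = -755/186, m_2 = 4054/279, m_3 = -7849/558, m_4 = 0.
On [7, 10], p(x) = 9 + 6547/558·(x - 7) - 7849/1116·(x - 7)² + 7849/10044·(x - 7)³.
With (x - 7) = 3/4: p(31/4) = 112479/7936.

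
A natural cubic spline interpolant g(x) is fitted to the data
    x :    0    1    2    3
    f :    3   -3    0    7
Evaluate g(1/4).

1

Write M_i for g''(x_i). With h_i = 1, 1, 1 and divided differences Δ_i = -6, 3, 7, the continuity of g' gives the tridiagonal system
  1·M_0 + 4·M_1 + 1·M_2 = 6(Δ_1 - Δ_0) = 54
  1·M_1 + 4·M_2 + 1·M_3 = 6(Δ_2 - Δ_1) = 24
Natural end conditions: M_0 = M_3 = 0.
Solving the tridiagonal system: M_0 = 0, M_1 = 64/5, M_2 = 14/5, M_3 = 0.
On [0, 1], g(x) = 3 - 122/15·x + 0·x² + 32/15·x³.
With x = 1/4: g(1/4) = 1.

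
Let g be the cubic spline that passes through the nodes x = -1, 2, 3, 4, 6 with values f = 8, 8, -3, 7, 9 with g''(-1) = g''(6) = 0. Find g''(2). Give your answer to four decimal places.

With σ_i denoting the second derivative at x_i, h_i = 3, 1, 1, 2, and Δ_i = (y_(i+1) − y_i)/h_i = 0, -11, 10, 1:
  3·σ_0 + 8·σ_1 + 1·σ_2 = 6(Δ_1 - Δ_0) = -66
  1·σ_1 + 4·σ_2 + 1·σ_3 = 6(Δ_2 - Δ_1) = 126
  1·σ_2 + 6·σ_3 + 2·σ_4 = 6(Δ_3 - Δ_2) = -54
Natural end conditions: σ_0 = σ_4 = 0.
Solving the tridiagonal system: σ_0 = 0, σ_1 = -1164/89, σ_2 = 3438/89, σ_3 = -1374/89, σ_4 = 0.

-13.0787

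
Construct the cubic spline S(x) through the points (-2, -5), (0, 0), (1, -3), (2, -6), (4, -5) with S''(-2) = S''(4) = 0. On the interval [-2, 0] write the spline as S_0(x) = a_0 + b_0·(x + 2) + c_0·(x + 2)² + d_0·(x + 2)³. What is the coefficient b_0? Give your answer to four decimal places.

4.3636

Write M_i for S''(x_i). With h_i = 2, 1, 1, 2 and divided differences Δ_i = 5/2, -3, -3, 1/2, the continuity of S' gives the tridiagonal system
  2·M_0 + 6·M_1 + 1·M_2 = 6(Δ_1 - Δ_0) = -33
  1·M_1 + 4·M_2 + 1·M_3 = 6(Δ_2 - Δ_1) = 0
  1·M_2 + 6·M_3 + 2·M_4 = 6(Δ_3 - Δ_2) = 21
Natural end conditions: M_0 = M_4 = 0.
Hence M_0 = 0, M_1 = -123/22, M_2 = 6/11, M_3 = 75/22, M_4 = 0.
On [-2, 0], with S_0(x) = a_0 + b_0·(x + 2) + c_0·(x + 2)² + d_0·(x + 2)³: c_0 = M_0/2 = 0, d_0 = (M_1 - M_0)/(6h_0) = -41/88, b_0 = Δ_0 - h_0(2M_0 + M_1)/6 = 48/11.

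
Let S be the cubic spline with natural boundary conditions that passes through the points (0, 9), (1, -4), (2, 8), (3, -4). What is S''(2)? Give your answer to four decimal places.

Let σ_i = S''(x_i). Step sizes h_i = 1, 1, 1; slopes of the chords Δ_i = (y_(i+1) - y_i)/h_i = -13, 12, -12.
  1·σ_0 + 4·σ_1 + 1·σ_2 = 6(Δ_1 - Δ_0) = 150
  1·σ_1 + 4·σ_2 + 1·σ_3 = 6(Δ_2 - Δ_1) = -144
Natural end conditions: σ_0 = σ_3 = 0.
Forward elimination and back-substitution give σ_0 = 0, σ_1 = 248/5, σ_2 = -242/5, σ_3 = 0.

-48.4000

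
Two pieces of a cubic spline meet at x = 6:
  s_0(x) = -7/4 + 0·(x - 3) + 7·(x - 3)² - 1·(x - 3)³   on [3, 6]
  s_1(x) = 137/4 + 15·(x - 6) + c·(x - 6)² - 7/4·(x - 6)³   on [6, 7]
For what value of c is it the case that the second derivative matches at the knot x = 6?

s_0''(x) = 14 - 6·(x - 3), so s_0''(6) = -4. On the right, s_1''(6) = 2c, so c = -2.

-2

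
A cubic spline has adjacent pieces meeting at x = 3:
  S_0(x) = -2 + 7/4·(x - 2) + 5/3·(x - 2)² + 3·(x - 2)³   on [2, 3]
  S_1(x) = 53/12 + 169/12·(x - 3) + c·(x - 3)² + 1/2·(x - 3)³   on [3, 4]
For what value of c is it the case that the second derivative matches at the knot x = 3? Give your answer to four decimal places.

10.6667

S_0''(x) = 10/3 + 18·(x - 2), so S_0''(3) = 64/3. On the right, S_1''(3) = 2c, so c = 32/3.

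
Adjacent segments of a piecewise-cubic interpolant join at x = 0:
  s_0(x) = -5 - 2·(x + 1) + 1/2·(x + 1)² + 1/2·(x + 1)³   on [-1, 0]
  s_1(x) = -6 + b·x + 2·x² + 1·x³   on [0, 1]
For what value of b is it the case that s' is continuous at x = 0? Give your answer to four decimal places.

s_0'(x) = -2 + 1·(x + 1) + 3/2·(x + 1)², so s_0'(0) = 1/2. On the right, s_1'(0) = b, so b = 1/2.

0.5000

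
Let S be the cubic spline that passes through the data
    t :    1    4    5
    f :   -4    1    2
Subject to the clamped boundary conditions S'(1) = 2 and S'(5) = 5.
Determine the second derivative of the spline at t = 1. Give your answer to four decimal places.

Put M_i = S'' at the i-th knot. Here h = (3, 1) and Δ = (5/3, 1), so the interior equations h_(i-1)·M_(i-1) + 2(h_(i-1)+h_i)·M_i + h_i·M_(i+1) = 6(Δ_i − Δ_(i-1)) read
  3·M_0 + 8·M_1 + 1·M_2 = 6(Δ_1 - Δ_0) = -4
Clamped end conditions give two more equations: 2h_0·M_0 + h_0·M_1 = 6(Δ_0 - S'(1)) = -2 and h_1·M_1 + 2h_1·M_2 = 6(S'(5) - Δ_1) = 24.
Forward elimination and back-substitution give M_0 = 11/12, M_1 = -5/2, M_2 = 53/4.

0.9167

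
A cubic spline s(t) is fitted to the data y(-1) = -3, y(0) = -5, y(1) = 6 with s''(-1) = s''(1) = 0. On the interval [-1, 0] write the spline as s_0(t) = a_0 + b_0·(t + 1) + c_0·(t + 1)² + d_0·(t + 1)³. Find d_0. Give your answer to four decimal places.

With σ_i denoting the second derivative at x_i, h_i = 1, 1, and Δ_i = (y_(i+1) − y_i)/h_i = -2, 11:
  1·σ_0 + 4·σ_1 + 1·σ_2 = 6(Δ_1 - Δ_0) = 78
Natural end conditions: σ_0 = σ_2 = 0.
Solving the tridiagonal system: σ_0 = 0, σ_1 = 39/2, σ_2 = 0.
On [-1, 0], with s_0(t) = a_0 + b_0·(t + 1) + c_0·(t + 1)² + d_0·(t + 1)³: c_0 = σ_0/2 = 0, d_0 = (σ_1 - σ_0)/(6h_0) = 13/4, b_0 = Δ_0 - h_0(2σ_0 + σ_1)/6 = -21/4.

3.2500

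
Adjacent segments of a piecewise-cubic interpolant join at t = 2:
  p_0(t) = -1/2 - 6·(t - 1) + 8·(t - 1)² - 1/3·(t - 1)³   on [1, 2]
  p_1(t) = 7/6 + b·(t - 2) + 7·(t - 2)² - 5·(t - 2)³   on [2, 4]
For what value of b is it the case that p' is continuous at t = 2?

p_0'(t) = -6 + 16·(t - 1) - 1·(t - 1)², so p_0'(2) = 9. On the right, p_1'(2) = b, so b = 9.

9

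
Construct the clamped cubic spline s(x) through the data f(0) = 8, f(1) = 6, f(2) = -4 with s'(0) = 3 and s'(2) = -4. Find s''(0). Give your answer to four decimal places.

With M_i denoting the second derivative at x_i, h_i = 1, 1, and Δ_i = (y_(i+1) − y_i)/h_i = -2, -10:
  1·M_0 + 4·M_1 + 1·M_2 = 6(Δ_1 - Δ_0) = -48
Clamped end conditions give two more equations: 2h_0·M_0 + h_0·M_1 = 6(Δ_0 - s'(0)) = -30 and h_1·M_1 + 2h_1·M_2 = 6(s'(2) - Δ_1) = 36.
Forward elimination and back-substitution give M_0 = -13/2, M_1 = -17, M_2 = 53/2.

-6.5000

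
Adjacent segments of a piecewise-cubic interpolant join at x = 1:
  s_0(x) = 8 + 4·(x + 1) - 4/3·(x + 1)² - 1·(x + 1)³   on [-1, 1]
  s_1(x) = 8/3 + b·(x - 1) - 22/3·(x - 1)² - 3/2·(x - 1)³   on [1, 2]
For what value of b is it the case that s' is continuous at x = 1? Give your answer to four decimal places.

s_0'(x) = 4 - 8/3·(x + 1) - 3·(x + 1)², so s_0'(1) = -40/3. On the right, s_1'(1) = b, so b = -40/3.

-13.3333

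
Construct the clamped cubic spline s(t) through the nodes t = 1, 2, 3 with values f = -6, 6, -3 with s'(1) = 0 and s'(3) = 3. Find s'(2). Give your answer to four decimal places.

1.5000

Write m_i for s''(x_i). With h_i = 1, 1 and divided differences Δ_i = 12, -9, the continuity of s' gives the tridiagonal system
  1·m_0 + 4·m_1 + 1·m_2 = 6(Δ_1 - Δ_0) = -126
Clamped end conditions give two more equations: 2h_0·m_0 + h_0·m_1 = 6(Δ_0 - s'(1)) = 72 and h_1·m_1 + 2h_1·m_2 = 6(s'(3) - Δ_1) = 72.
Hence m_0 = 69, m_1 = -66, m_2 = 69.
On [2, 3], s'(t) = b_1 + 2c_1·(t - 2) + 3d_1·(t - 2)² with b_1 = Δ_1 - h_1(2m_1 + m_2)/6 = 3/2, c_1 = m_1/2 = -33, d_1 = (m_2 - m_1)/(6h_1) = 45/2. So s'(2) = 3/2.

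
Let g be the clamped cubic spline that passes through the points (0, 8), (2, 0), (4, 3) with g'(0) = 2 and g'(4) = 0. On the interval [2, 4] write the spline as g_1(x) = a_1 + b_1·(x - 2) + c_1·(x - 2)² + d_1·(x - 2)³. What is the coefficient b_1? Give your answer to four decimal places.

-2.3750

Write M_i for g''(x_i). With h_i = 2, 2 and divided differences Δ_i = -4, 3/2, the continuity of g' gives the tridiagonal system
  2·M_0 + 8·M_1 + 2·M_2 = 6(Δ_1 - Δ_0) = 33
Clamped end conditions give two more equations: 2h_0·M_0 + h_0·M_1 = 6(Δ_0 - g'(0)) = -36 and h_1·M_1 + 2h_1·M_2 = 6(g'(4) - Δ_1) = -9.
Solving the tridiagonal system: M_0 = -109/8, M_1 = 37/4, M_2 = -55/8.
On [2, 4], with g_1(x) = a_1 + b_1·(x - 2) + c_1·(x - 2)² + d_1·(x - 2)³: c_1 = M_1/2 = 37/8, d_1 = (M_2 - M_1)/(6h_1) = -43/32, b_1 = Δ_1 - h_1(2M_1 + M_2)/6 = -19/8.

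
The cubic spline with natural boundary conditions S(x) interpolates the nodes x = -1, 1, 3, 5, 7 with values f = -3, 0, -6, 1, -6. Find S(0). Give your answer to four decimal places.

-0.1540

With σ_i denoting the second derivative at x_i, h_i = 2, 2, 2, 2, and Δ_i = (y_(i+1) − y_i)/h_i = 3/2, -3, 7/2, -7/2:
  2·σ_0 + 8·σ_1 + 2·σ_2 = 6(Δ_1 - Δ_0) = -27
  2·σ_1 + 8·σ_2 + 2·σ_3 = 6(Δ_2 - Δ_1) = 39
  2·σ_2 + 8·σ_3 + 2·σ_4 = 6(Δ_3 - Δ_2) = -42
Natural end conditions: σ_0 = σ_4 = 0.
Hence σ_0 = 0, σ_1 = -603/112, σ_2 = 225/28, σ_3 = -813/112, σ_4 = 0.
On [-1, 1], S(x) = -3 + 369/112·(x + 1) + 0·(x + 1)² - 201/448·(x + 1)³.
With (x + 1) = 1: S(0) = -69/448.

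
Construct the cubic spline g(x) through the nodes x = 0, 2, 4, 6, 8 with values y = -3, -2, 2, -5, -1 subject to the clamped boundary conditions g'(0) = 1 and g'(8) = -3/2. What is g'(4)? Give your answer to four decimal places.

-1.5357

With m_i denoting the second derivative at x_i, h_i = 2, 2, 2, 2, and Δ_i = (y_(i+1) − y_i)/h_i = 1/2, 2, -7/2, 2:
  2·m_0 + 8·m_1 + 2·m_2 = 6(Δ_1 - Δ_0) = 9
  2·m_1 + 8·m_2 + 2·m_3 = 6(Δ_2 - Δ_1) = -33
  2·m_2 + 8·m_3 + 2·m_4 = 6(Δ_3 - Δ_2) = 33
Clamped end conditions give two more equations: 2h_0·m_0 + h_0·m_1 = 6(Δ_0 - g'(0)) = -3 and h_3·m_3 + 2h_3·m_4 = 6(g'(8) - Δ_3) = -21.
Forward elimination and back-substitution give m_0 = -281/112, m_1 = 197/56, m_2 = -113/16, m_3 = 461/56, m_4 = -1049/112.
On [4, 6], g'(x) = b_2 + 2c_2·(x - 4) + 3d_2·(x - 4)² with b_2 = Δ_2 - h_2(2m_2 + m_3)/6 = -43/28, c_2 = m_2/2 = -113/32, d_2 = (m_3 - m_2)/(6h_2) = 571/448. So g'(4) = -43/28.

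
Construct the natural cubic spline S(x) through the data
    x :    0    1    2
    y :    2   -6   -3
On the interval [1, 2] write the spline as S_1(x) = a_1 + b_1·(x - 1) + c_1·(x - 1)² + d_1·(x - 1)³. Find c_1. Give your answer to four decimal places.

Write M_i for S''(x_i). With h_i = 1, 1 and divided differences Δ_i = -8, 3, the continuity of S' gives the tridiagonal system
  1·M_0 + 4·M_1 + 1·M_2 = 6(Δ_1 - Δ_0) = 66
Natural end conditions: M_0 = M_2 = 0.
Solving the tridiagonal system: M_0 = 0, M_1 = 33/2, M_2 = 0.
On [1, 2], with S_1(x) = a_1 + b_1·(x - 1) + c_1·(x - 1)² + d_1·(x - 1)³: c_1 = M_1/2 = 33/4, d_1 = (M_2 - M_1)/(6h_1) = -11/4, b_1 = Δ_1 - h_1(2M_1 + M_2)/6 = -5/2.

8.2500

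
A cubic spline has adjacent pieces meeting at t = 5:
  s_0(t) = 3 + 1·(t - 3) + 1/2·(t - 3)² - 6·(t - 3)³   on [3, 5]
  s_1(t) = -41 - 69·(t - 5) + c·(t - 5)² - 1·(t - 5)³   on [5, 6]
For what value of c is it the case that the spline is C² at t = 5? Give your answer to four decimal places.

-35.5000

s_0''(t) = 1 - 36·(t - 3), so s_0''(5) = -71. On the right, s_1''(5) = 2c, so c = -71/2.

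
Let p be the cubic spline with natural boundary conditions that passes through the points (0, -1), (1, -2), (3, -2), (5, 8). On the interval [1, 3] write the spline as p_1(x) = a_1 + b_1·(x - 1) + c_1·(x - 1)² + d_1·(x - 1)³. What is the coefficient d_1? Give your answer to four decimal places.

0.3409

With σ_i denoting the second derivative at x_i, h_i = 1, 2, 2, and Δ_i = (y_(i+1) − y_i)/h_i = -1, 0, 5:
  1·σ_0 + 6·σ_1 + 2·σ_2 = 6(Δ_1 - Δ_0) = 6
  2·σ_1 + 8·σ_2 + 2·σ_3 = 6(Δ_2 - Δ_1) = 30
Natural end conditions: σ_0 = σ_3 = 0.
Hence σ_0 = 0, σ_1 = -3/11, σ_2 = 42/11, σ_3 = 0.
On [1, 3], with p_1(x) = a_1 + b_1·(x - 1) + c_1·(x - 1)² + d_1·(x - 1)³: c_1 = σ_1/2 = -3/22, d_1 = (σ_2 - σ_1)/(6h_1) = 15/44, b_1 = Δ_1 - h_1(2σ_1 + σ_2)/6 = -12/11.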